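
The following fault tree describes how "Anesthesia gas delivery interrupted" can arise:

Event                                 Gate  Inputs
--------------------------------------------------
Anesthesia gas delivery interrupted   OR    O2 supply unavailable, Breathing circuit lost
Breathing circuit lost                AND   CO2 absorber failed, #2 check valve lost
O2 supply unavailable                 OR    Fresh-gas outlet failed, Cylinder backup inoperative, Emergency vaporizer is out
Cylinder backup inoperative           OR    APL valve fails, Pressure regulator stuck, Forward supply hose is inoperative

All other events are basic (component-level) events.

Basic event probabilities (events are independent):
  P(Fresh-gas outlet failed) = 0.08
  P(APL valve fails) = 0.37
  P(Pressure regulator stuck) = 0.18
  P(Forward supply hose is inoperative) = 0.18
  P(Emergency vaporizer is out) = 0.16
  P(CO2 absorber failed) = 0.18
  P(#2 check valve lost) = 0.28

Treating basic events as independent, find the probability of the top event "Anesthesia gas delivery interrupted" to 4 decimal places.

0.6891

P(Cylinder backup inoperative) [OR] = 1 − (1−0.37) × (1−0.18) × (1−0.18) = 0.576388
P(O2 supply unavailable) [OR] = 1 − (1−0.08) × (1−0.576388) × (1−0.16) = 0.672633
P(Breathing circuit lost) [AND] = 0.18 × 0.28 = 0.050400
P(Anesthesia gas delivery interrupted) [OR] = 1 − (1−0.672633) × (1−0.050400) = 0.689132
Rounded to 4 decimal places: P(Anesthesia gas delivery interrupted) ≈ 0.6891.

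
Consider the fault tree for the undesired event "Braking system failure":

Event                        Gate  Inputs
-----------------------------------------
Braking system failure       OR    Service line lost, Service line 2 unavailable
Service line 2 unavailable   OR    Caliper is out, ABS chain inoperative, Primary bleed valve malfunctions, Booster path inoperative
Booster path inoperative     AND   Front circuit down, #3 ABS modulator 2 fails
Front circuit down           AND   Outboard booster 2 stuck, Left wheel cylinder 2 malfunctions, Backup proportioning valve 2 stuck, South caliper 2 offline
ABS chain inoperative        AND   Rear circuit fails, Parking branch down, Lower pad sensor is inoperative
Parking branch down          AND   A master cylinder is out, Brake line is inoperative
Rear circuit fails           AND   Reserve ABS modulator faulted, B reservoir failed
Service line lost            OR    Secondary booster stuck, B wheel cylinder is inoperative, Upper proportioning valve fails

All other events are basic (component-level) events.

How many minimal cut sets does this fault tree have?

Service line lost [OR]: union of children's cut sets → 3 cut set(s).
Rear circuit fails [AND]: one cut set from each child combined → 1 × 1 = 1 cut set(s).
Parking branch down [AND]: one cut set from each child combined → 1 × 1 = 1 cut set(s).
ABS chain inoperative [AND]: one cut set from each child combined → 1 × 1 × 1 = 1 cut set(s).
Front circuit down [AND]: one cut set from each child combined → 1 × 1 × 1 × 1 = 1 cut set(s).
Booster path inoperative [AND]: one cut set from each child combined → 1 × 1 = 1 cut set(s).
Service line 2 unavailable [OR]: union of children's cut sets → 4 cut set(s).
Braking system failure [OR]: union of children's cut sets → 7 cut set(s).
Minimal cut sets: {Secondary booster stuck}; {B wheel cylinder is inoperative}; {Upper proportioning valve fails}; {Caliper is out}; {A master cylinder is out, B reservoir failed, Brake line is inoperative, Lower pad sensor is inoperative, Reserve ABS modulator faulted}; {Primary bleed valve malfunctions}; {#3 ABS modulator 2 fails, Backup proportioning valve 2 stuck, Left wheel cylinder 2 malfunctions, Outboard booster 2 stuck, South caliper 2 offline}.

7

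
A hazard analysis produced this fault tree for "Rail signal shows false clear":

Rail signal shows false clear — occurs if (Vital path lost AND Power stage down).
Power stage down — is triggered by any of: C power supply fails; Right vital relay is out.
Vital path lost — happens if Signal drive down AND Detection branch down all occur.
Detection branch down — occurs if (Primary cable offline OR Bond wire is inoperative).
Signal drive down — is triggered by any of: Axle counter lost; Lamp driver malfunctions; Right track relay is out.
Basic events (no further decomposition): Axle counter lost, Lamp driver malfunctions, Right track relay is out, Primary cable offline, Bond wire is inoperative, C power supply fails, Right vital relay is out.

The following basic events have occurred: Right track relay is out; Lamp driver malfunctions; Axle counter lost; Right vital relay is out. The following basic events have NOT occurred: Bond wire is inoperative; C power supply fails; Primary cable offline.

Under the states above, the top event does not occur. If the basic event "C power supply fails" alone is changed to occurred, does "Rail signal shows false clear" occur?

No

Counterfactual: set "C power supply fails" to occurred.
Signal drive down [OR]: Axle counter lost=occurs, Lamp driver malfunctions=occurs, Right track relay is out=occurs → at least one input occurs → occurs.
Detection branch down [OR]: Primary cable offline=not, Bond wire is inoperative=not → no input occurs → does not occur.
Vital path lost [AND]: Signal drive down=occurs, Detection branch down=not → not all inputs occur → does not occur.
Power stage down [OR]: C power supply fails=occurs, Right vital relay is out=occurs → at least one input occurs → occurs.
Rail signal shows false clear [AND]: Vital path lost=not, Power stage down=occurs → not all inputs occur → does not occur.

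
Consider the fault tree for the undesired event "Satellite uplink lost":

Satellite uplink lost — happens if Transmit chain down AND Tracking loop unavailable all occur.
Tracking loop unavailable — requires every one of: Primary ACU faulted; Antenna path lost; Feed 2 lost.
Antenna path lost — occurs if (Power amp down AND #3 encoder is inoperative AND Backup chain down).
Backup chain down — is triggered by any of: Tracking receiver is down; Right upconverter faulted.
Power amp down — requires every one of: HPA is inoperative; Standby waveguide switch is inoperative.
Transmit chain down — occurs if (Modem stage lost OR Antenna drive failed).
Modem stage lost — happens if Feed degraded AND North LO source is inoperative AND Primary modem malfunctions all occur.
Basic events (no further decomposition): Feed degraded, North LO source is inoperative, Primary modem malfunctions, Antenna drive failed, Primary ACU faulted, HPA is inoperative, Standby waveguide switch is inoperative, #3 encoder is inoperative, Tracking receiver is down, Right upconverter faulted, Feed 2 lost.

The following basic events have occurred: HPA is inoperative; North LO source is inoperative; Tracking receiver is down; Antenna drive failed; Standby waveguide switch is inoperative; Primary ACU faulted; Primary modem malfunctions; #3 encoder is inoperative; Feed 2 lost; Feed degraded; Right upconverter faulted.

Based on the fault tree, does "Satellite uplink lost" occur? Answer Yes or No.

Yes

Modem stage lost [AND]: Feed degraded=occurs, North LO source is inoperative=occurs, Primary modem malfunctions=occurs → all inputs occur → occurs.
Transmit chain down [OR]: Modem stage lost=occurs, Antenna drive failed=occurs → at least one input occurs → occurs.
Power amp down [AND]: HPA is inoperative=occurs, Standby waveguide switch is inoperative=occurs → all inputs occur → occurs.
Backup chain down [OR]: Tracking receiver is down=occurs, Right upconverter faulted=occurs → at least one input occurs → occurs.
Antenna path lost [AND]: Power amp down=occurs, #3 encoder is inoperative=occurs, Backup chain down=occurs → all inputs occur → occurs.
Tracking loop unavailable [AND]: Primary ACU faulted=occurs, Antenna path lost=occurs, Feed 2 lost=occurs → all inputs occur → occurs.
Satellite uplink lost [AND]: Transmit chain down=occurs, Tracking loop unavailable=occurs → all inputs occur → occurs.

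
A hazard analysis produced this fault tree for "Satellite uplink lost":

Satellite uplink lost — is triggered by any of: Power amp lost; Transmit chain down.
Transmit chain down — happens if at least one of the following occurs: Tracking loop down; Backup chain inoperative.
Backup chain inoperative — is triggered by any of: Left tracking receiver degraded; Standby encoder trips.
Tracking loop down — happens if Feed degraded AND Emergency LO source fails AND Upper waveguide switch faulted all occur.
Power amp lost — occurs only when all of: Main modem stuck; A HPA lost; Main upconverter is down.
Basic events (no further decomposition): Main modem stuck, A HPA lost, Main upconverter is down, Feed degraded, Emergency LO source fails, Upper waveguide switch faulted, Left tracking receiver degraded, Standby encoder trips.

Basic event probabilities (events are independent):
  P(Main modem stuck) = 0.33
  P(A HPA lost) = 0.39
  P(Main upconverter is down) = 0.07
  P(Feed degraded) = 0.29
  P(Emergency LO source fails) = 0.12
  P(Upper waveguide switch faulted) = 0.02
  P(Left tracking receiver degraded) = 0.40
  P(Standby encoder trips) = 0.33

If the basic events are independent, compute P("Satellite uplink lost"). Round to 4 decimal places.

0.6019

P(Power amp lost) [AND] = 0.33 × 0.39 × 0.07 = 0.009009
P(Tracking loop down) [AND] = 0.29 × 0.12 × 0.02 = 0.000696
P(Backup chain inoperative) [OR] = 1 − (1−0.40) × (1−0.33) = 0.598000
P(Transmit chain down) [OR] = 1 − (1−0.000696) × (1−0.598000) = 0.598280
P(Satellite uplink lost) [OR] = 1 − (1−0.009009) × (1−0.598280) = 0.601899
Rounded to 4 decimal places: P(Satellite uplink lost) ≈ 0.6019.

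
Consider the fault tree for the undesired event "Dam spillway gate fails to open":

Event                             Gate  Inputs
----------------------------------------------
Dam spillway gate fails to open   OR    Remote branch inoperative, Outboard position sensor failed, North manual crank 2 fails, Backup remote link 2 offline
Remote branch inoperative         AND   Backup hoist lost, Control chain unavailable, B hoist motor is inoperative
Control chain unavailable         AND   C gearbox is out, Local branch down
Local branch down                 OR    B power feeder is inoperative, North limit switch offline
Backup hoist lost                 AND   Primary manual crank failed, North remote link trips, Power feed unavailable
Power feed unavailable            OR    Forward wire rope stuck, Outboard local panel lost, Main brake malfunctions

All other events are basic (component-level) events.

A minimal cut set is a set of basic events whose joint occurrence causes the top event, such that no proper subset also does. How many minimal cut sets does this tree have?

Power feed unavailable [OR]: union of children's cut sets → 3 cut set(s).
Backup hoist lost [AND]: one cut set from each child combined → 1 × 1 × 3 = 3 cut set(s).
Local branch down [OR]: union of children's cut sets → 2 cut set(s).
Control chain unavailable [AND]: one cut set from each child combined → 1 × 2 = 2 cut set(s).
Remote branch inoperative [AND]: one cut set from each child combined → 3 × 2 × 1 = 6 cut set(s).
Dam spillway gate fails to open [OR]: union of children's cut sets → 9 cut set(s).
Minimal cut sets: {B hoist motor is inoperative, B power feeder is inoperative, C gearbox is out, Forward wire rope stuck, North remote link trips, Primary manual crank failed}; {B hoist motor is inoperative, C gearbox is out, Forward wire rope stuck, North limit switch offline, North remote link trips, Primary manual crank failed}; {B hoist motor is inoperative, B power feeder is inoperative, C gearbox is out, North remote link trips, Outboard local panel lost, Primary manual crank failed}; {B hoist motor is inoperative, C gearbox is out, North limit switch offline, North remote link trips, Outboard local panel lost, Primary manual crank failed}; {B hoist motor is inoperative, B power feeder is inoperative, C gearbox is out, Main brake malfunctions, North remote link trips, Primary manual crank failed}; {B hoist motor is inoperative, C gearbox is out, Main brake malfunctions, North limit switch offline, North remote link trips, Primary manual crank failed}; {Outboard position sensor failed}; {North manual crank 2 fails}; {Backup remote link 2 offline}.

9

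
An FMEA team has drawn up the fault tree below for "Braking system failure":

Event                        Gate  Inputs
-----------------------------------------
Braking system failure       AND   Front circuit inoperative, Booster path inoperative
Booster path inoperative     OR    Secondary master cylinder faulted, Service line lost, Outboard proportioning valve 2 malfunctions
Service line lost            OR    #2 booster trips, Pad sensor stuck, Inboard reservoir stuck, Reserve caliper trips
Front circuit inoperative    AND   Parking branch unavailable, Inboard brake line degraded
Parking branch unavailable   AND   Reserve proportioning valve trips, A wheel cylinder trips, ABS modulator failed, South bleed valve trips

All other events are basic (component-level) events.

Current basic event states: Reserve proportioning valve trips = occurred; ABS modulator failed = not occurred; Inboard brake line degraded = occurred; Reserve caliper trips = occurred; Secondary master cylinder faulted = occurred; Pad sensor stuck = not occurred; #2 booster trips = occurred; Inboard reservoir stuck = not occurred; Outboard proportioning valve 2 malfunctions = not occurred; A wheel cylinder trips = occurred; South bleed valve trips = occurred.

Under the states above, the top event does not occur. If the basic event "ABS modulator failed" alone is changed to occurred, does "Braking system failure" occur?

Yes

Counterfactual: set "ABS modulator failed" to occurred.
Parking branch unavailable [AND]: Reserve proportioning valve trips=occurs, A wheel cylinder trips=occurs, ABS modulator failed=occurs, South bleed valve trips=occurs → all inputs occur → occurs.
Front circuit inoperative [AND]: Parking branch unavailable=occurs, Inboard brake line degraded=occurs → all inputs occur → occurs.
Service line lost [OR]: #2 booster trips=occurs, Pad sensor stuck=not, Inboard reservoir stuck=not, Reserve caliper trips=occurs → at least one input occurs → occurs.
Booster path inoperative [OR]: Secondary master cylinder faulted=occurs, Service line lost=occurs, Outboard proportioning valve 2 malfunctions=not → at least one input occurs → occurs.
Braking system failure [AND]: Front circuit inoperative=occurs, Booster path inoperative=occurs → all inputs occur → occurs.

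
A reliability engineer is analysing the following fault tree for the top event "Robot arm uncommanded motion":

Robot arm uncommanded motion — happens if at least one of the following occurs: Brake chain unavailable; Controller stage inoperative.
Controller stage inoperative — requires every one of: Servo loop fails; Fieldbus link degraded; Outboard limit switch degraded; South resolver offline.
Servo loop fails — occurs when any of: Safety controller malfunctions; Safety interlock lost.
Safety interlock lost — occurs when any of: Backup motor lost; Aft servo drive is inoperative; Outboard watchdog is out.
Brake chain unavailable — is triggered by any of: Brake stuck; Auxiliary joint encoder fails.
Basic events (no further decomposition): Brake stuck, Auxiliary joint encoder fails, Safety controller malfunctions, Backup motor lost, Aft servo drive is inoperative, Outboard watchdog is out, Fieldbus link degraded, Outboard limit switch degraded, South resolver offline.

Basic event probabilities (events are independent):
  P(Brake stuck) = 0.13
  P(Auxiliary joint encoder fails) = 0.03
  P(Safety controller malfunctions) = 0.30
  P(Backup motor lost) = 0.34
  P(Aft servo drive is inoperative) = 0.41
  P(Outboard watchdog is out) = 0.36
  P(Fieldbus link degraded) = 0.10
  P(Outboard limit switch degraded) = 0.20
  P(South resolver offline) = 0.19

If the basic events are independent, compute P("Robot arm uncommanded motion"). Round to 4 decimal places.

P(Brake chain unavailable) [OR] = 1 − (1−0.13) × (1−0.03) = 0.156100
P(Safety interlock lost) [OR] = 1 − (1−0.34) × (1−0.41) × (1−0.36) = 0.750784
P(Servo loop fails) [OR] = 1 − (1−0.30) × (1−0.750784) = 0.825549
P(Controller stage inoperative) [AND] = 0.825549 × 0.10 × 0.20 × 0.19 = 0.003137
P(Robot arm uncommanded motion) [OR] = 1 − (1−0.156100) × (1−0.003137) = 0.158747
Rounded to 4 decimal places: P(Robot arm uncommanded motion) ≈ 0.1587.

0.1587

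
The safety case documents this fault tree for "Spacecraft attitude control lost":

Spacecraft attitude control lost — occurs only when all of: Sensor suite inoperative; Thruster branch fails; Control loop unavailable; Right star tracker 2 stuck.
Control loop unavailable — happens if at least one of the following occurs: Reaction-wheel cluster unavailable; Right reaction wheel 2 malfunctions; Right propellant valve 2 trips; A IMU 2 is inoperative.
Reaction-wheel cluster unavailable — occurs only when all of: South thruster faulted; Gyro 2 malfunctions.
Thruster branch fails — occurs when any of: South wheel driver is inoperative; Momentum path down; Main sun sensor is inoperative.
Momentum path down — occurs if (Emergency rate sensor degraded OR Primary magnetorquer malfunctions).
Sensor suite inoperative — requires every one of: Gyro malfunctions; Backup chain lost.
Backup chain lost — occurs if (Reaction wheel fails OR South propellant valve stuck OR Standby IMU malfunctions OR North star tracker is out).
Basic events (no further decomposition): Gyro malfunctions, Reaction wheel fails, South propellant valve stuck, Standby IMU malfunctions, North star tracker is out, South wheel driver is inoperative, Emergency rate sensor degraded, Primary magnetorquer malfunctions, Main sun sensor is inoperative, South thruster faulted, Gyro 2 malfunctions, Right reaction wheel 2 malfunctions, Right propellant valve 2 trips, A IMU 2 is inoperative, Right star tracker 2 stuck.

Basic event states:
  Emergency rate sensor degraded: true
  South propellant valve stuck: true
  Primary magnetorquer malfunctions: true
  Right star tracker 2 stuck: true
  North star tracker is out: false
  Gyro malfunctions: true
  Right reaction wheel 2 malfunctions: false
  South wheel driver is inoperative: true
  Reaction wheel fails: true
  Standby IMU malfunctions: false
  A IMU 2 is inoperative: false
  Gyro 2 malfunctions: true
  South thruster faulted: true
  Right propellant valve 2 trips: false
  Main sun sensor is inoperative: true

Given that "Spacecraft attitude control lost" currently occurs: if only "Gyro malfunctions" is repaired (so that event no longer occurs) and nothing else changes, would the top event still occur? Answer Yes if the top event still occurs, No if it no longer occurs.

Counterfactual: set "Gyro malfunctions" to not occurred.
Backup chain lost [OR]: Reaction wheel fails=occurs, South propellant valve stuck=occurs, Standby IMU malfunctions=not, North star tracker is out=not → at least one input occurs → occurs.
Sensor suite inoperative [AND]: Gyro malfunctions=not, Backup chain lost=occurs → not all inputs occur → does not occur.
Momentum path down [OR]: Emergency rate sensor degraded=occurs, Primary magnetorquer malfunctions=occurs → at least one input occurs → occurs.
Thruster branch fails [OR]: South wheel driver is inoperative=occurs, Momentum path down=occurs, Main sun sensor is inoperative=occurs → at least one input occurs → occurs.
Reaction-wheel cluster unavailable [AND]: South thruster faulted=occurs, Gyro 2 malfunctions=occurs → all inputs occur → occurs.
Control loop unavailable [OR]: Reaction-wheel cluster unavailable=occurs, Right reaction wheel 2 malfunctions=not, Right propellant valve 2 trips=not, A IMU 2 is inoperative=not → at least one input occurs → occurs.
Spacecraft attitude control lost [AND]: Sensor suite inoperative=not, Thruster branch fails=occurs, Control loop unavailable=occurs, Right star tracker 2 stuck=occurs → not all inputs occur → does not occur.

No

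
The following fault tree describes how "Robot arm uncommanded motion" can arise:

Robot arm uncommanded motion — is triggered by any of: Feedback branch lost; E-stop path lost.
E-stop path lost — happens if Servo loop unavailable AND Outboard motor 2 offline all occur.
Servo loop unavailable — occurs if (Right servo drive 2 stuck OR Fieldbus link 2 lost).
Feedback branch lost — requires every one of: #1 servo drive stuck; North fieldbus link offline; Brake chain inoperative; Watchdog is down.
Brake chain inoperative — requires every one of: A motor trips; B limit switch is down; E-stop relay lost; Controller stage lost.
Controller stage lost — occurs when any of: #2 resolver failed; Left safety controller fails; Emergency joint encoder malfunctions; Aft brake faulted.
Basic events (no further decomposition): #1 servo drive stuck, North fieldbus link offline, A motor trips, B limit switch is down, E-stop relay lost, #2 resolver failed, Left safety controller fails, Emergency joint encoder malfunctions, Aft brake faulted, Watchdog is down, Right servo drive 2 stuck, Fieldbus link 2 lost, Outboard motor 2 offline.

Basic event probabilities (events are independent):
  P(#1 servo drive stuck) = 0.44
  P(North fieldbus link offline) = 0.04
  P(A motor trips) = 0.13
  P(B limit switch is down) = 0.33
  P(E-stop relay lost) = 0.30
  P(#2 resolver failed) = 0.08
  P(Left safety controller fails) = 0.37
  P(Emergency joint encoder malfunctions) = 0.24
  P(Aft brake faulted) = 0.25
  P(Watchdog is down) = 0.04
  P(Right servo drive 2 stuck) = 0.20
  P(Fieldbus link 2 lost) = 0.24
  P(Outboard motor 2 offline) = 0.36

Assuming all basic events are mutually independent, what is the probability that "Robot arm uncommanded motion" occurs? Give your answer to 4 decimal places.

P(Controller stage lost) [OR] = 1 − (1−0.08) × (1−0.37) × (1−0.24) × (1−0.25) = 0.669628
P(Brake chain inoperative) [AND] = 0.13 × 0.33 × 0.30 × 0.669628 = 0.008618
P(Feedback branch lost) [AND] = 0.44 × 0.04 × 0.008618 × 0.04 = 0.000006
P(Servo loop unavailable) [OR] = 1 − (1−0.20) × (1−0.24) = 0.392000
P(E-stop path lost) [AND] = 0.392000 × 0.36 = 0.141120
P(Robot arm uncommanded motion) [OR] = 1 − (1−0.000006) × (1−0.141120) = 0.141125
Rounded to 4 decimal places: P(Robot arm uncommanded motion) ≈ 0.1411.

0.1411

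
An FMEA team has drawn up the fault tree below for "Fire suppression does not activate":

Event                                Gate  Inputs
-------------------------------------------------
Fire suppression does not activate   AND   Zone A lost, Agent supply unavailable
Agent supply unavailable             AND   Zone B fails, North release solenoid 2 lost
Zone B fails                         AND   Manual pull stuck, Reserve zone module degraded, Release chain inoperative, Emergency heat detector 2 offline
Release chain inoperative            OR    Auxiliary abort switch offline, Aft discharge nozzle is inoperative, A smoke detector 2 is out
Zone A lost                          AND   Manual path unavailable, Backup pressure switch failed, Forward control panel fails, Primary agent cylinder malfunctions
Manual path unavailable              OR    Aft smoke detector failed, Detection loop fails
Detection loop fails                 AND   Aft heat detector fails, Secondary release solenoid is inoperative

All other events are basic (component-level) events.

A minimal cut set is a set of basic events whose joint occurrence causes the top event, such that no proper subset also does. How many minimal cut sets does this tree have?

6

Detection loop fails [AND]: one cut set from each child combined → 1 × 1 = 1 cut set(s).
Manual path unavailable [OR]: union of children's cut sets → 2 cut set(s).
Zone A lost [AND]: one cut set from each child combined → 2 × 1 × 1 × 1 = 2 cut set(s).
Release chain inoperative [OR]: union of children's cut sets → 3 cut set(s).
Zone B fails [AND]: one cut set from each child combined → 1 × 1 × 3 × 1 = 3 cut set(s).
Agent supply unavailable [AND]: one cut set from each child combined → 3 × 1 = 3 cut set(s).
Fire suppression does not activate [AND]: one cut set from each child combined → 2 × 3 = 6 cut set(s).
Minimal cut sets: {Aft smoke detector failed, Auxiliary abort switch offline, Backup pressure switch failed, Emergency heat detector 2 offline, Forward control panel fails, Manual pull stuck, North release solenoid 2 lost, Primary agent cylinder malfunctions, Reserve zone module degraded}; {Aft discharge nozzle is inoperative, Aft smoke detector failed, Backup pressure switch failed, Emergency heat detector 2 offline, Forward control panel fails, Manual pull stuck, North release solenoid 2 lost, Primary agent cylinder malfunctions, Reserve zone module degraded}; {A smoke detector 2 is out, Aft smoke detector failed, Backup pressure switch failed, Emergency heat detector 2 offline, Forward control panel fails, Manual pull stuck, North release solenoid 2 lost, Primary agent cylinder malfunctions, Reserve zone module degraded}; {Aft heat detector fails, Auxiliary abort switch offline, Backup pressure switch failed, Emergency heat detector 2 offline, Forward control panel fails, Manual pull stuck, North release solenoid 2 lost, Primary agent cylinder malfunctions, Reserve zone module degraded, Secondary release solenoid is inoperative}; {Aft discharge nozzle is inoperative, Aft heat detector fails, Backup pressure switch failed, Emergency heat detector 2 offline, Forward control panel fails, Manual pull stuck, North release solenoid 2 lost, Primary agent cylinder malfunctions, Reserve zone module degraded, Secondary release solenoid is inoperative}; {A smoke detector 2 is out, Aft heat detector fails, Backup pressure switch failed, Emergency heat detector 2 offline, Forward control panel fails, Manual pull stuck, North release solenoid 2 lost, Primary agent cylinder malfunctions, Reserve zone module degraded, Secondary release solenoid is inoperative}.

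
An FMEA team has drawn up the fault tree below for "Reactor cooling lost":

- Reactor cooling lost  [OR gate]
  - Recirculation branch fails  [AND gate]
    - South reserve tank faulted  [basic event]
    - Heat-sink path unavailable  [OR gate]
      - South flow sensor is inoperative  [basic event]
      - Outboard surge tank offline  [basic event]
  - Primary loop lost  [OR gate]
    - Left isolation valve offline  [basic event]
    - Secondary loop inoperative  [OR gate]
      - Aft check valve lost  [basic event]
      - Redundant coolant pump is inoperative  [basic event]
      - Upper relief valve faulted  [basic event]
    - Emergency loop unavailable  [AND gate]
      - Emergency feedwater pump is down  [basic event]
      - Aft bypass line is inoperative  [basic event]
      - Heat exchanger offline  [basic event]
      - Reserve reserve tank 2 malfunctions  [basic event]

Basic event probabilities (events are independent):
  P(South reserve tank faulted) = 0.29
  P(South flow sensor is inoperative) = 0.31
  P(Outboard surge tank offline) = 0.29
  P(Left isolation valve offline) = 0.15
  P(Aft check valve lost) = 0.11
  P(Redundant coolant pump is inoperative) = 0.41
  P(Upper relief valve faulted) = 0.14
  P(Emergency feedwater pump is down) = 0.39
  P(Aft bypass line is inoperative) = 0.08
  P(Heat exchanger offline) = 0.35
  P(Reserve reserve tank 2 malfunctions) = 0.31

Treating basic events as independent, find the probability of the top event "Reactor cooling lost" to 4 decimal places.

P(Heat-sink path unavailable) [OR] = 1 − (1−0.31) × (1−0.29) = 0.510100
P(Recirculation branch fails) [AND] = 0.29 × 0.510100 = 0.147929
P(Secondary loop inoperative) [OR] = 1 − (1−0.11) × (1−0.41) × (1−0.14) = 0.548414
P(Emergency loop unavailable) [AND] = 0.39 × 0.08 × 0.35 × 0.31 = 0.003385
P(Primary loop lost) [OR] = 1 − (1−0.15) × (1−0.548414) × (1−0.003385) = 0.617451
P(Reactor cooling lost) [OR] = 1 − (1−0.147929) × (1−0.617451) = 0.674041
Rounded to 4 decimal places: P(Reactor cooling lost) ≈ 0.6740.

0.6740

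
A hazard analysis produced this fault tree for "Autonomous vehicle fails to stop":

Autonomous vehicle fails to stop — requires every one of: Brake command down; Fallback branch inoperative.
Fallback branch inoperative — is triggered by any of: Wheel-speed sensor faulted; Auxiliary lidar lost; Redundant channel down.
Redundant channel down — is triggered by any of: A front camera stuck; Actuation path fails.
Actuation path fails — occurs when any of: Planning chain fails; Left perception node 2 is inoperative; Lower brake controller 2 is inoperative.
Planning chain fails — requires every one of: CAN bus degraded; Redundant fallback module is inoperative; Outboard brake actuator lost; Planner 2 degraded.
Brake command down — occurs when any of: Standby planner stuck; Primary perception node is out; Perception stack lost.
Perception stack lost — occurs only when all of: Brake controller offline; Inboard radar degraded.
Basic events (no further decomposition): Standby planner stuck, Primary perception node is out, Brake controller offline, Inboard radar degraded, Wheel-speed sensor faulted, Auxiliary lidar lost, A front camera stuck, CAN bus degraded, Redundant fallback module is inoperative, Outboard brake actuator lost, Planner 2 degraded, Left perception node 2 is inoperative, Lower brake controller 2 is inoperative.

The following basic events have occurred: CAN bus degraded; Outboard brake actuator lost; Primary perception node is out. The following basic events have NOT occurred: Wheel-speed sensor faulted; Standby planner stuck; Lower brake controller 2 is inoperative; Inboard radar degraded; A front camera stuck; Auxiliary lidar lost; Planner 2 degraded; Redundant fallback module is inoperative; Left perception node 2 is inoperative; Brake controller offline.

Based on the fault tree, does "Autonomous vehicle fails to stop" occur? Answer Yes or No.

No

Perception stack lost [AND]: Brake controller offline=not, Inboard radar degraded=not → not all inputs occur → does not occur.
Brake command down [OR]: Standby planner stuck=not, Primary perception node is out=occurs, Perception stack lost=not → at least one input occurs → occurs.
Planning chain fails [AND]: CAN bus degraded=occurs, Redundant fallback module is inoperative=not, Outboard brake actuator lost=occurs, Planner 2 degraded=not → not all inputs occur → does not occur.
Actuation path fails [OR]: Planning chain fails=not, Left perception node 2 is inoperative=not, Lower brake controller 2 is inoperative=not → no input occurs → does not occur.
Redundant channel down [OR]: A front camera stuck=not, Actuation path fails=not → no input occurs → does not occur.
Fallback branch inoperative [OR]: Wheel-speed sensor faulted=not, Auxiliary lidar lost=not, Redundant channel down=not → no input occurs → does not occur.
Autonomous vehicle fails to stop [AND]: Brake command down=occurs, Fallback branch inoperative=not → not all inputs occur → does not occur.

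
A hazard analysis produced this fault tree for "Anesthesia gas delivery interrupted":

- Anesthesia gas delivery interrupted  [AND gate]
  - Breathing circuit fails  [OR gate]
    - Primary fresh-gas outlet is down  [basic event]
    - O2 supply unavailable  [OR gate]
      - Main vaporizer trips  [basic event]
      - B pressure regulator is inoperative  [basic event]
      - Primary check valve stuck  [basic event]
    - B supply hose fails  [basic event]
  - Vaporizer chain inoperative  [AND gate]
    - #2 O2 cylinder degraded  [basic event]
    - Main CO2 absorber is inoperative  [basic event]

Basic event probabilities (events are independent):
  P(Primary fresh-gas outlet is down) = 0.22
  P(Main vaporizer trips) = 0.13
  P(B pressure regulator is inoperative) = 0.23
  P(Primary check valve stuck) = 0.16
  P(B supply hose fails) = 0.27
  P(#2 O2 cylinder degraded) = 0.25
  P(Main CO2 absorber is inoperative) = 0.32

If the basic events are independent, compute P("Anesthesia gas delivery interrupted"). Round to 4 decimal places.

0.0544

P(O2 supply unavailable) [OR] = 1 − (1−0.13) × (1−0.23) × (1−0.16) = 0.437284
P(Breathing circuit fails) [OR] = 1 − (1−0.22) × (1−0.437284) × (1−0.27) = 0.679590
P(Vaporizer chain inoperative) [AND] = 0.25 × 0.32 = 0.080000
P(Anesthesia gas delivery interrupted) [AND] = 0.679590 × 0.080000 = 0.054367
Rounded to 4 decimal places: P(Anesthesia gas delivery interrupted) ≈ 0.0544.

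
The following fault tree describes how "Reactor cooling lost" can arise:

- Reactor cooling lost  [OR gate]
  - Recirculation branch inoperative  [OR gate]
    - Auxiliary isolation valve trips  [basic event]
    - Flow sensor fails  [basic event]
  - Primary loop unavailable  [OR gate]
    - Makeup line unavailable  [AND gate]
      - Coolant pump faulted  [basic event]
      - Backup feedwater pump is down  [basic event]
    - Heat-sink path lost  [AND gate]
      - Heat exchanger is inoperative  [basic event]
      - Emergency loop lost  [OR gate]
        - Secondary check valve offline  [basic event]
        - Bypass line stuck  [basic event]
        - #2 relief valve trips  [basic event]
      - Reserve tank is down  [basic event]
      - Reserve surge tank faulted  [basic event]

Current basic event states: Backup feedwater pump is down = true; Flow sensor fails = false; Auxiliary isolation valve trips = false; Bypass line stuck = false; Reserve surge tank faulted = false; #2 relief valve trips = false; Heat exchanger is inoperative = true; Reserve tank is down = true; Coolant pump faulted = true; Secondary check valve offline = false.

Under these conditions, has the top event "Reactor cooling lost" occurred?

Yes

Recirculation branch inoperative [OR]: Auxiliary isolation valve trips=not, Flow sensor fails=not → no input occurs → does not occur.
Makeup line unavailable [AND]: Coolant pump faulted=occurs, Backup feedwater pump is down=occurs → all inputs occur → occurs.
Emergency loop lost [OR]: Secondary check valve offline=not, Bypass line stuck=not, #2 relief valve trips=not → no input occurs → does not occur.
Heat-sink path lost [AND]: Heat exchanger is inoperative=occurs, Emergency loop lost=not, Reserve tank is down=occurs, Reserve surge tank faulted=not → not all inputs occur → does not occur.
Primary loop unavailable [OR]: Makeup line unavailable=occurs, Heat-sink path lost=not → at least one input occurs → occurs.
Reactor cooling lost [OR]: Recirculation branch inoperative=not, Primary loop unavailable=occurs → at least one input occurs → occurs.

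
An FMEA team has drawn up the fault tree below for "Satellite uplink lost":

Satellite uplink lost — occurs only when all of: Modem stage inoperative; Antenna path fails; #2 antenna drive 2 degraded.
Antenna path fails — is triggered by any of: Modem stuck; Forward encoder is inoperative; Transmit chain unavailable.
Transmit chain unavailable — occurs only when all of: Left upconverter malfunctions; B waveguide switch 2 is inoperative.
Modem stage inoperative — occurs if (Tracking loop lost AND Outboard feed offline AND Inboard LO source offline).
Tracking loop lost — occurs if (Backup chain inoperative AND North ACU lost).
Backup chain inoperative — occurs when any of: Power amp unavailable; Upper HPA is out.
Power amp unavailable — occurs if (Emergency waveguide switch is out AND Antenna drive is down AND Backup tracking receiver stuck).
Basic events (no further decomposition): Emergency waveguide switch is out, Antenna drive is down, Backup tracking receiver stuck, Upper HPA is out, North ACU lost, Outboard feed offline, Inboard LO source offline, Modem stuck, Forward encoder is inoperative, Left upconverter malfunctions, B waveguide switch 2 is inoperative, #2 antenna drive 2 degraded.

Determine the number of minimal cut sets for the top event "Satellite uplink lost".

Power amp unavailable [AND]: one cut set from each child combined → 1 × 1 × 1 = 1 cut set(s).
Backup chain inoperative [OR]: union of children's cut sets → 2 cut set(s).
Tracking loop lost [AND]: one cut set from each child combined → 2 × 1 = 2 cut set(s).
Modem stage inoperative [AND]: one cut set from each child combined → 2 × 1 × 1 = 2 cut set(s).
Transmit chain unavailable [AND]: one cut set from each child combined → 1 × 1 = 1 cut set(s).
Antenna path fails [OR]: union of children's cut sets → 3 cut set(s).
Satellite uplink lost [AND]: one cut set from each child combined → 2 × 3 × 1 = 6 cut set(s).
Minimal cut sets: {#2 antenna drive 2 degraded, Antenna drive is down, Backup tracking receiver stuck, Emergency waveguide switch is out, Inboard LO source offline, Modem stuck, North ACU lost, Outboard feed offline}; {#2 antenna drive 2 degraded, Antenna drive is down, Backup tracking receiver stuck, Emergency waveguide switch is out, Forward encoder is inoperative, Inboard LO source offline, North ACU lost, Outboard feed offline}; {#2 antenna drive 2 degraded, Antenna drive is down, B waveguide switch 2 is inoperative, Backup tracking receiver stuck, Emergency waveguide switch is out, Inboard LO source offline, Left upconverter malfunctions, North ACU lost, Outboard feed offline}; {#2 antenna drive 2 degraded, Inboard LO source offline, Modem stuck, North ACU lost, Outboard feed offline, Upper HPA is out}; {#2 antenna drive 2 degraded, Forward encoder is inoperative, Inboard LO source offline, North ACU lost, Outboard feed offline, Upper HPA is out}; {#2 antenna drive 2 degraded, B waveguide switch 2 is inoperative, Inboard LO source offline, Left upconverter malfunctions, North ACU lost, Outboard feed offline, Upper HPA is out}.

6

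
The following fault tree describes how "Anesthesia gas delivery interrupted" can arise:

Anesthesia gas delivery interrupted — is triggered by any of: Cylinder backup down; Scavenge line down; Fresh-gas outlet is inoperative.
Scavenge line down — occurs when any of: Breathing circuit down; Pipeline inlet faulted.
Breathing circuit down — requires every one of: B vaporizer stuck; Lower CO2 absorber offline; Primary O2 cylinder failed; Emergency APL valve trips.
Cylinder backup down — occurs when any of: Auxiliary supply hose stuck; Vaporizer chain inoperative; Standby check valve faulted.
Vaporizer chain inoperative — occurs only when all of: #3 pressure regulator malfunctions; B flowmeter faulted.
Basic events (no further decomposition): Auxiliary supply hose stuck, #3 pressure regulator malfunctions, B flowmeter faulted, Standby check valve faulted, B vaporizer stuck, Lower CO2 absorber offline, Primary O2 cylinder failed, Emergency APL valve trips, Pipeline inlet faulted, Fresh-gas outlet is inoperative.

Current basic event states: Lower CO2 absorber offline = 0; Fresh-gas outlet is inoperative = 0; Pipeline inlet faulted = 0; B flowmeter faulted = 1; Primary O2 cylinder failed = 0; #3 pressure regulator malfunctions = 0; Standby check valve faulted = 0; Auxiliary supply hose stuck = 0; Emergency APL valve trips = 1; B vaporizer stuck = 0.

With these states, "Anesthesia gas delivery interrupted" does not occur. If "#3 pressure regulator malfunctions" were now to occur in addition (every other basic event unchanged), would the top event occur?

Yes

Counterfactual: set "#3 pressure regulator malfunctions" to occurred.
Vaporizer chain inoperative [AND]: #3 pressure regulator malfunctions=occurs, B flowmeter faulted=occurs → all inputs occur → occurs.
Cylinder backup down [OR]: Auxiliary supply hose stuck=not, Vaporizer chain inoperative=occurs, Standby check valve faulted=not → at least one input occurs → occurs.
Breathing circuit down [AND]: B vaporizer stuck=not, Lower CO2 absorber offline=not, Primary O2 cylinder failed=not, Emergency APL valve trips=occurs → not all inputs occur → does not occur.
Scavenge line down [OR]: Breathing circuit down=not, Pipeline inlet faulted=not → no input occurs → does not occur.
Anesthesia gas delivery interrupted [OR]: Cylinder backup down=occurs, Scavenge line down=not, Fresh-gas outlet is inoperative=not → at least one input occurs → occurs.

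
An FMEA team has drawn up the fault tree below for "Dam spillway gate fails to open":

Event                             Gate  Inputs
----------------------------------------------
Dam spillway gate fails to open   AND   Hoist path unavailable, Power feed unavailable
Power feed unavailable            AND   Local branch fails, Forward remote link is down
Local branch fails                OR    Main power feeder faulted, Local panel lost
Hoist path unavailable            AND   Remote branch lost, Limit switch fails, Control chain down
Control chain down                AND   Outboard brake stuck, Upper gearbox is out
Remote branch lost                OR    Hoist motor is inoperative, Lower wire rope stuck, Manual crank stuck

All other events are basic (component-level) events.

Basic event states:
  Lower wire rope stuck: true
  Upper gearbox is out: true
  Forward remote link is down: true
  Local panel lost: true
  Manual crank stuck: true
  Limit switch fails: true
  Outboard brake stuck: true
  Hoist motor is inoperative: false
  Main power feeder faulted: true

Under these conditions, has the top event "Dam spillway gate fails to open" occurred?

Remote branch lost [OR]: Hoist motor is inoperative=not, Lower wire rope stuck=occurs, Manual crank stuck=occurs → at least one input occurs → occurs.
Control chain down [AND]: Outboard brake stuck=occurs, Upper gearbox is out=occurs → all inputs occur → occurs.
Hoist path unavailable [AND]: Remote branch lost=occurs, Limit switch fails=occurs, Control chain down=occurs → all inputs occur → occurs.
Local branch fails [OR]: Main power feeder faulted=occurs, Local panel lost=occurs → at least one input occurs → occurs.
Power feed unavailable [AND]: Local branch fails=occurs, Forward remote link is down=occurs → all inputs occur → occurs.
Dam spillway gate fails to open [AND]: Hoist path unavailable=occurs, Power feed unavailable=occurs → all inputs occur → occurs.

Yes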